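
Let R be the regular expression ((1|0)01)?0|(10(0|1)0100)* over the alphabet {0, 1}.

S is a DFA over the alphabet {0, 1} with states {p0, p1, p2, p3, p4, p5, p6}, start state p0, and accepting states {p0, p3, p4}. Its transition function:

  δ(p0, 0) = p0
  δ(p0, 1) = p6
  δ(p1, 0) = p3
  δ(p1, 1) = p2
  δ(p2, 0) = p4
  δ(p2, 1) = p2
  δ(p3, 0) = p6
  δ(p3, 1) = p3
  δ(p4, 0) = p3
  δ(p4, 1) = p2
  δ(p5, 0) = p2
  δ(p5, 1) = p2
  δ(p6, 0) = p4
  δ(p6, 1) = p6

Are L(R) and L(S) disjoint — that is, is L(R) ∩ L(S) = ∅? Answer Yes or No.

The empty string ε is accepted by both R and S.
Hence L(R) ∩ L(S) ≠ ∅.

No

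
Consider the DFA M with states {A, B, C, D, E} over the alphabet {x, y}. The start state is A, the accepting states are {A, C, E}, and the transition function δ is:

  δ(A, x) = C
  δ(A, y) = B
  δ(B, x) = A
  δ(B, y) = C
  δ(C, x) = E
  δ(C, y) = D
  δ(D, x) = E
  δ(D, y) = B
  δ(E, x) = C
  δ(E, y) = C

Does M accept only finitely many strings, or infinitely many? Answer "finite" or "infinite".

State A is reachable from the start and can reach an accepting state, and it lies on the cycle A → B → A.
Traversing that cycle any number of times yields accepted strings of unbounded length, so the language is infinite.

infinite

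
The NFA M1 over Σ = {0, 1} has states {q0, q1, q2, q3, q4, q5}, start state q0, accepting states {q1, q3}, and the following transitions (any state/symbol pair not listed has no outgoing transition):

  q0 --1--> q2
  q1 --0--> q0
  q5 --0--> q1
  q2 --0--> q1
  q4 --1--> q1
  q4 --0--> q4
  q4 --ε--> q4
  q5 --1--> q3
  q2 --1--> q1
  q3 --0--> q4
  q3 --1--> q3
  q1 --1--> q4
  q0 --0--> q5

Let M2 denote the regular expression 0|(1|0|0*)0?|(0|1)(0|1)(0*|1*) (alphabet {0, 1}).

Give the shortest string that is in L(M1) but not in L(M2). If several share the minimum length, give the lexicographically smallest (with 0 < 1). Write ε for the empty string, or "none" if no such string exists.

The string 0101 is accepted by M1 but not by M2.
No shorter string lies in the difference, and 0101 is the lexicographically first length-4 string in L(M1) \ L(M2).

0101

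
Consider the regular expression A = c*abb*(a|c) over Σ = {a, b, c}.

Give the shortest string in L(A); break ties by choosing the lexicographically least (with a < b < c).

aba

By inspection of the expression, no string of length less than 3 matches, and aba is the lexicographically first match of length 3.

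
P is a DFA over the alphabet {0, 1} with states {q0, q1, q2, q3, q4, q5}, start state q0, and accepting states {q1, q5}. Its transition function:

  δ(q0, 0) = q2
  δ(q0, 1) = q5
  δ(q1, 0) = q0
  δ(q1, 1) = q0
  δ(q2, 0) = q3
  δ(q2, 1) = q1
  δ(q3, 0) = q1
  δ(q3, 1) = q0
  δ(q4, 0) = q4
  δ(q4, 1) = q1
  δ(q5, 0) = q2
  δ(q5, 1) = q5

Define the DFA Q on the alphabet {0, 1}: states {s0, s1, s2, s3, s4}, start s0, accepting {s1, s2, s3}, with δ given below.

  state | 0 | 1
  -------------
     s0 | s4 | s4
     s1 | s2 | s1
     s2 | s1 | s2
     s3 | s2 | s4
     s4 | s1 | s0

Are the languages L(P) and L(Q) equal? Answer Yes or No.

The string 1 is accepted by P but rejected by Q.
So L(P) ≠ L(Q).

No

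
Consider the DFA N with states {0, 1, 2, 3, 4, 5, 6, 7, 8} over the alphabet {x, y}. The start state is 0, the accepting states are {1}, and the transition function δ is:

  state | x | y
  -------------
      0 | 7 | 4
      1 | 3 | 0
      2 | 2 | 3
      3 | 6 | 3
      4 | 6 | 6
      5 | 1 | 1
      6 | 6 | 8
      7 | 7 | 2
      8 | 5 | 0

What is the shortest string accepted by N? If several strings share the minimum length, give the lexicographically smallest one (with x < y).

yxyxx

A breadth-first search from 0 reaches an accepting state first via the path 0 → 4 → 6 → 8 → 5 → 1 on input yxyxx.
No string of length < 5 is accepted (BFS exhausts all shorter strings without reaching an accepting state), and yxyxx is the lexicographically least accepting string of length 5.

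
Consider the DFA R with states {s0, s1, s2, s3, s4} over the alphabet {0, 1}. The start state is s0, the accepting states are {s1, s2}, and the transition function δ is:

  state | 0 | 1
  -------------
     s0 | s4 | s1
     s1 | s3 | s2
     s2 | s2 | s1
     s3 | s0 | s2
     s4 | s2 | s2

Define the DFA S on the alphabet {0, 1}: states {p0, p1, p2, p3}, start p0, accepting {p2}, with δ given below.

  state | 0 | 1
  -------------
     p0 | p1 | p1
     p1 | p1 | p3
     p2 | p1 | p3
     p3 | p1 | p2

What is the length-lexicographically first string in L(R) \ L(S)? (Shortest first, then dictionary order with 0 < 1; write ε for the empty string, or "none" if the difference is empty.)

The string 1 is accepted by R but not by S.
No shorter string lies in the difference, and 1 is the lexicographically first length-1 string in L(R) \ L(S).

1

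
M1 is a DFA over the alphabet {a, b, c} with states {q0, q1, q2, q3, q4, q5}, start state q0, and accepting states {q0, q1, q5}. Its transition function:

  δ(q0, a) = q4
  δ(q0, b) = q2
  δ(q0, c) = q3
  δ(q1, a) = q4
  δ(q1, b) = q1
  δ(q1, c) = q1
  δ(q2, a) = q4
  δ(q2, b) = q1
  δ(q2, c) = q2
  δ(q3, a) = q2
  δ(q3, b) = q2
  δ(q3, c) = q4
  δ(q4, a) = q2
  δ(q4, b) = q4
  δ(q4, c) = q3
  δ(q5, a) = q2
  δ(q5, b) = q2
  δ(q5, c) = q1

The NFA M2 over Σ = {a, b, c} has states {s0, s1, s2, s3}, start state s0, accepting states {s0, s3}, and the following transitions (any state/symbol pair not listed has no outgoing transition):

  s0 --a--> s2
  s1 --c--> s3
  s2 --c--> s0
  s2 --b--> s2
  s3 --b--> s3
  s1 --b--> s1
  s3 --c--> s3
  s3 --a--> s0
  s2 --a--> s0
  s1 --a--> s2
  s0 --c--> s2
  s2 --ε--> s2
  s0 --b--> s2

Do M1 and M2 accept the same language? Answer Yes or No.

The string bb is accepted by M1 but rejected by M2.
So L(M1) ≠ L(M2).

No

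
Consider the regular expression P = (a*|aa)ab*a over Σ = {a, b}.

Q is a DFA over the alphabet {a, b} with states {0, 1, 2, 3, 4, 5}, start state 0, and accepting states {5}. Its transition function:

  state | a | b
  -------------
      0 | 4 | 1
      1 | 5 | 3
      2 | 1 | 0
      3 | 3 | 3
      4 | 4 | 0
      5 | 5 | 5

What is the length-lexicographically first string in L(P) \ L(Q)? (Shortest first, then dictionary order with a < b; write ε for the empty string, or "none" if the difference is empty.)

The string aa is accepted by P but not by Q.
No shorter string lies in the difference, and aa is the lexicographically first length-2 string in L(P) \ L(Q).

aa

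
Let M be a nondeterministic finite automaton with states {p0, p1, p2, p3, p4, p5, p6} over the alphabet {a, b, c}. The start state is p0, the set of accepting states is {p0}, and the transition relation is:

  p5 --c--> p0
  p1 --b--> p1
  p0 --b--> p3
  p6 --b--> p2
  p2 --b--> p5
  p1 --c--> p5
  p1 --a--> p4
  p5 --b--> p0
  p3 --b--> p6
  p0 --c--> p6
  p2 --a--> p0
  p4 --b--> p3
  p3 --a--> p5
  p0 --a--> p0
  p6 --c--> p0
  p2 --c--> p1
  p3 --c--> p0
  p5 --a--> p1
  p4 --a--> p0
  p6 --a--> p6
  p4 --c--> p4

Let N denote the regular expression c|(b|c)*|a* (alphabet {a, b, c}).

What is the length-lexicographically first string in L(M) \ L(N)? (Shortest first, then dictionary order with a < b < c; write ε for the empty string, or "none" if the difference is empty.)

abc

The string abc is accepted by M but not by N.
No shorter string lies in the difference, and abc is the lexicographically first length-3 string in L(M) \ L(N).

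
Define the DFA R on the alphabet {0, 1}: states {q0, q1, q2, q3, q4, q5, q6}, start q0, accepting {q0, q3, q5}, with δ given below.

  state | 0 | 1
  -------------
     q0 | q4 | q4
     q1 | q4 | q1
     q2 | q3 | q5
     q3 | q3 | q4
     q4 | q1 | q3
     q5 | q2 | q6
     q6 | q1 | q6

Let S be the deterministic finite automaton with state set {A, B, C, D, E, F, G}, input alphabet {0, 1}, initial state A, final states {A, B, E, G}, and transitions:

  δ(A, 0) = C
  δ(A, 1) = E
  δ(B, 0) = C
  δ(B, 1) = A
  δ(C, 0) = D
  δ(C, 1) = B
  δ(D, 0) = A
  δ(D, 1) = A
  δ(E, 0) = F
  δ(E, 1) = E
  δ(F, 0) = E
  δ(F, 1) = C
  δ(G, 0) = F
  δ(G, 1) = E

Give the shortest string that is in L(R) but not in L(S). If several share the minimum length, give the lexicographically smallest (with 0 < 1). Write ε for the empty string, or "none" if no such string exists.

010

The string 010 is accepted by R but not by S.
No shorter string lies in the difference, and 010 is the lexicographically first length-3 string in L(R) \ L(S).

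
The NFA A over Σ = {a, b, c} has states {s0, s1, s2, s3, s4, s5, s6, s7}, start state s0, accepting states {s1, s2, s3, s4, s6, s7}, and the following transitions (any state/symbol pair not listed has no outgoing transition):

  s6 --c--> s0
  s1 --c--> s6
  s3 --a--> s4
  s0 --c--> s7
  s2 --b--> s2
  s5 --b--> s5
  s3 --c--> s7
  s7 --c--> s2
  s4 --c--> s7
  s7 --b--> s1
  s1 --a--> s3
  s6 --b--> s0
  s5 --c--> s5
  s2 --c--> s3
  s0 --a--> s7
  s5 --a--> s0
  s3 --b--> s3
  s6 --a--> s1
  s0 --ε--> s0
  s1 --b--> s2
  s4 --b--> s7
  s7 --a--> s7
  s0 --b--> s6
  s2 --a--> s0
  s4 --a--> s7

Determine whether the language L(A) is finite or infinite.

State s0 is reachable from the start and can reach an accepting state, and it lies on the cycle s0 → s6 → s0.
Traversing that cycle any number of times yields accepted strings of unbounded length, so the language is infinite.

infinite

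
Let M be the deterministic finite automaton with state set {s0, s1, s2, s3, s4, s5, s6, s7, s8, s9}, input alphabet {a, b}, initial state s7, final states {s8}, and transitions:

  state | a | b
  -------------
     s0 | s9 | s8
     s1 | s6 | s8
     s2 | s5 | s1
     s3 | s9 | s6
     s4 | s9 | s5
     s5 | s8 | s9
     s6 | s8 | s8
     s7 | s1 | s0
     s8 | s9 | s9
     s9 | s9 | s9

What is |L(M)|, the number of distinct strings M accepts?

4

The useful subgraph on states {s0, s1, s6, s7, s8} is acyclic, so L(M) is finite; the longest accepting path visits 4 useful states, giving maximum string length 3.
Counting accepting paths from s7 by length: 2 of length 2, 2 of length 3. Total 4.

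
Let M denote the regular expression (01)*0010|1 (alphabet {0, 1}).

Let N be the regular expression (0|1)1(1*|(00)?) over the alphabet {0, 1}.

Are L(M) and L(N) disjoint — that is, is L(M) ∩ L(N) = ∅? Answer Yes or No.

Yes

Converting the expression M to a DFA (subset construction, then merging equivalent states) gives the minimal DFA with states {m0, m1, m2, m3, m4, m5, m6}, start state m0, accepting states {m2} and transitions m0: 0→m1, 1→m2; m1: 0→m3, 1→m4; m2: 0→m5, 1→m5; m3: 0→m5, 1→m6; m4: 0→m1, 1→m5; m5: 0→m5, 1→m5; m6: 0→m2, 1→m5.
Converting the expression N to a DFA (subset construction, then merging equivalent states) gives the minimal DFA with states {n0, n1, n2, n3, n4, n5, n6}, start state n0, accepting states {n3, n5, n6} and transitions n0: 0→n1, 1→n1; n1: 0→n2, 1→n3; n2: 0→n2, 1→n2; n3: 0→n4, 1→n5; n4: 0→n6, 1→n2; n5: 0→n2, 1→n5; n6: 0→n2, 1→n2.
Exploring the product automaton M × N from the start pair (m0, n0), following both machines on each input symbol, reaches 16 state pairs: (m0, n0), (m1, n1), (m2, n1), (m3, n2), (m4, n3), (m5, n2), (m5, n3), (m6, n2), (m1, n4), (m5, n5), (m5, n4), (m2, n2), (m3, n6), (m4, n2), (m5, n6), (m1, n2).
M accepts in {m2} and N accepts in {n3, n5, n6}; no reachable pair has both components accepting, so no string drives both machines to acceptance simultaneously and L(M) ∩ L(N) = ∅.
So no string is accepted by both, and the intersection is empty.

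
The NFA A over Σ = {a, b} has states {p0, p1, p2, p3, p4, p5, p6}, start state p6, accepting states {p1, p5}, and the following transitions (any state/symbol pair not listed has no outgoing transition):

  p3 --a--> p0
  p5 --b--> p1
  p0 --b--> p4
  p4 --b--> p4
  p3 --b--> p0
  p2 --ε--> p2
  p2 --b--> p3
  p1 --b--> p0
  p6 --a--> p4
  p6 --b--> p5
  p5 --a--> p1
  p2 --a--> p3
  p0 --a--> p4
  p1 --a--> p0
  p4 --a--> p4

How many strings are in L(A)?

The useful subgraph on states {p1, p5, p6} is acyclic, so L(A) is finite; the longest accepting path visits 3 useful states, giving maximum string length 2.
Counting accepting paths from p6 by length: 1 of length 1, 2 of length 2. Total 3.

3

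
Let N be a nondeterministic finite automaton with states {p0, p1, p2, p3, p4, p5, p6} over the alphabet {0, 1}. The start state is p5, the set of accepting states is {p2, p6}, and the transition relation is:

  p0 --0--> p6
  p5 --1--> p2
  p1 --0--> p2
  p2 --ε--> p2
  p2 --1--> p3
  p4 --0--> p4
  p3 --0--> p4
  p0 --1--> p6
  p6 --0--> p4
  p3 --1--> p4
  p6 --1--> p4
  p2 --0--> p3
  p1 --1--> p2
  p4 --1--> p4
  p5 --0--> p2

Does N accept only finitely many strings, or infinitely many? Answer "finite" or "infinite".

The useful states (reachable from p5 and able to reach an accepting state) are {p2, p5}.
Restricted to these states the transition graph has no cycle, so every accepting path has bounded length and L is finite.

finite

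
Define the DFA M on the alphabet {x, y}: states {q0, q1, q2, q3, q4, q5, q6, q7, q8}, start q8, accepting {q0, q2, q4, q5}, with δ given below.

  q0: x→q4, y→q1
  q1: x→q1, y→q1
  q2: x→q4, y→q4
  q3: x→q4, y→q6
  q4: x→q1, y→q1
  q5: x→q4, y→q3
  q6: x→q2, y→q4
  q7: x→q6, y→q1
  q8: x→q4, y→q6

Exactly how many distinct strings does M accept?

The useful subgraph on states {q2, q4, q6, q8} is acyclic, so L(M) is finite; the longest accepting path visits 4 useful states, giving maximum string length 3.
Counting accepting paths from q8 by length: 1 of length 1, 2 of length 2, 2 of length 3. Total 5.

5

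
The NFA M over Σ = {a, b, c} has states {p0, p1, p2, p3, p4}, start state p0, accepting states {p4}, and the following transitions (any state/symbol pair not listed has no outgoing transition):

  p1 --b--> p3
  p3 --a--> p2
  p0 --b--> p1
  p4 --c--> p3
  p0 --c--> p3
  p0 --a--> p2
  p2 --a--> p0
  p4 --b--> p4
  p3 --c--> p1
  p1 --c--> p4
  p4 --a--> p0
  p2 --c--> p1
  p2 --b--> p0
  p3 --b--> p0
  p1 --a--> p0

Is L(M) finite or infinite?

infinite

State p0 is reachable from the start and can reach an accepting state, and it lies on the cycle p0 → p1 → p0.
Traversing that cycle any number of times yields accepted strings of unbounded length, so the language is infinite.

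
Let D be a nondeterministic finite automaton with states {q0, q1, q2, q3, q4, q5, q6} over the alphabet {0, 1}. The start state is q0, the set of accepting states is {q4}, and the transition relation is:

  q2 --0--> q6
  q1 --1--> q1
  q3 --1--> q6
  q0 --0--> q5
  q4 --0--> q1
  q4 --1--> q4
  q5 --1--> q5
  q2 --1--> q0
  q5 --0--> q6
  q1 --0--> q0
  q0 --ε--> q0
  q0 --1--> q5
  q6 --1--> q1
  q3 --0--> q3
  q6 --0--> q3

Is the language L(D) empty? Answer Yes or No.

The states reachable from the start state are {q0, q1, q3, q5, q6}.
None of the accepting states {q4} is reachable, so no string is accepted and L(D) = ∅.

Yes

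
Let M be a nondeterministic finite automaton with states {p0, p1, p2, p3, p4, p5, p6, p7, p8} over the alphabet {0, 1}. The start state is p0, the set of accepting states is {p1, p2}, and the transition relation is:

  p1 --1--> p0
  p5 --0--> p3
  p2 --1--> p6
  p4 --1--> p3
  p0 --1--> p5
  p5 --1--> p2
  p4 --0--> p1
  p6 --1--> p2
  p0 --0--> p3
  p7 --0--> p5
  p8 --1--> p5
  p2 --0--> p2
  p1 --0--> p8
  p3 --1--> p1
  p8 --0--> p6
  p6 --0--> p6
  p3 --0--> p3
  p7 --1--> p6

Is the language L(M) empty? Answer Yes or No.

No

The string 01 is accepted: the run p0 → p3 → p1 ends in the accepting state p1.
Since at least one string is accepted, L(M) is not empty.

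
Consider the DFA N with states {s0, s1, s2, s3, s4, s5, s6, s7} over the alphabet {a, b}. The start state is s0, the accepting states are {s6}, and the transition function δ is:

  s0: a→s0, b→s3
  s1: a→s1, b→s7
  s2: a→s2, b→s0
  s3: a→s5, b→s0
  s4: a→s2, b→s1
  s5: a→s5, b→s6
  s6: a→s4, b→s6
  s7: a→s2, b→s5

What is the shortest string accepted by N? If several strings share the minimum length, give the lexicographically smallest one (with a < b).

bab

A breadth-first search from s0 reaches an accepting state first via the path s0 → s3 → s5 → s6 on input bab.
No string of length < 3 is accepted (BFS exhausts all shorter strings without reaching an accepting state), and bab is the lexicographically least accepting string of length 3.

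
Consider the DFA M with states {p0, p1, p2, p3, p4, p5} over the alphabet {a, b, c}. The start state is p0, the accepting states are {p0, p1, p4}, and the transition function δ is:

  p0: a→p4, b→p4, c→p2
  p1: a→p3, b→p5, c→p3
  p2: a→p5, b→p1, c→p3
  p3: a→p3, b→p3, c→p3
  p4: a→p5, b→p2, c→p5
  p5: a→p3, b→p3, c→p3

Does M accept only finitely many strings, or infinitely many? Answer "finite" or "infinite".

The useful states (reachable from p0 and able to reach an accepting state) are {p0, p1, p2, p4}.
Restricted to these states the transition graph has no cycle, so every accepting path has bounded length and L is finite.

finite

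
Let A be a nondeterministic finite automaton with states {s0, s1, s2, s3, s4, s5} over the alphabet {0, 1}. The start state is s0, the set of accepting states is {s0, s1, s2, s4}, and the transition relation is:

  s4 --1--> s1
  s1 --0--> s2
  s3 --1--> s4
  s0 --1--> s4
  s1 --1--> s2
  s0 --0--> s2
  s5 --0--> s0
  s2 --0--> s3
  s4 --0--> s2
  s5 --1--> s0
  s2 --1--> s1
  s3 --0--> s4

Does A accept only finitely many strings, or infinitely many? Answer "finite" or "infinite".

State s2 is reachable from the start and can reach an accepting state, and it lies on the cycle s2 → s1 → s2.
Traversing that cycle any number of times yields accepted strings of unbounded length, so the language is infinite.

infinite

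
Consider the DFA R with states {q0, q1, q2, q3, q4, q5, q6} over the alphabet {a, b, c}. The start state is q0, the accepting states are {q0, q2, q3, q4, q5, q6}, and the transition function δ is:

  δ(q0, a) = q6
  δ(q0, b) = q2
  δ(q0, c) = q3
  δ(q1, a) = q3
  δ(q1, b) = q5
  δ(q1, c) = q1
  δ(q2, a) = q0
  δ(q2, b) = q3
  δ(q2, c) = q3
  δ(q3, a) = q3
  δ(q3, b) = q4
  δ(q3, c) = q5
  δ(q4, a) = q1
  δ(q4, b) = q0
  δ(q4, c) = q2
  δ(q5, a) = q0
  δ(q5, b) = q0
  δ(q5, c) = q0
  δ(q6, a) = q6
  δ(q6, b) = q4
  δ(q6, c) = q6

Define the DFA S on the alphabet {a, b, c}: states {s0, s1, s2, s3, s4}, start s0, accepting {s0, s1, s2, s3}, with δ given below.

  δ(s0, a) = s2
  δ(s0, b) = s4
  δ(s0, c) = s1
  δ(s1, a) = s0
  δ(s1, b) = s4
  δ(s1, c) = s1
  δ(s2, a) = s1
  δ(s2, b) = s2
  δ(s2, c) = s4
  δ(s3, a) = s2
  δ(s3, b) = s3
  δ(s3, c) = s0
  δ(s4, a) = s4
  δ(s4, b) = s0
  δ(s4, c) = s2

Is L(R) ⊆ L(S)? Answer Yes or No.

The string b is in L(R) but not in L(S).
So L(R) ⊄ L(S).

No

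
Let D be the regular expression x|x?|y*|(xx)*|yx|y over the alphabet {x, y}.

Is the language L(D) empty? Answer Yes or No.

The empty string ε matches the expression, so it belongs to L(D).
Since L(D) contains at least one string, it is not empty.

No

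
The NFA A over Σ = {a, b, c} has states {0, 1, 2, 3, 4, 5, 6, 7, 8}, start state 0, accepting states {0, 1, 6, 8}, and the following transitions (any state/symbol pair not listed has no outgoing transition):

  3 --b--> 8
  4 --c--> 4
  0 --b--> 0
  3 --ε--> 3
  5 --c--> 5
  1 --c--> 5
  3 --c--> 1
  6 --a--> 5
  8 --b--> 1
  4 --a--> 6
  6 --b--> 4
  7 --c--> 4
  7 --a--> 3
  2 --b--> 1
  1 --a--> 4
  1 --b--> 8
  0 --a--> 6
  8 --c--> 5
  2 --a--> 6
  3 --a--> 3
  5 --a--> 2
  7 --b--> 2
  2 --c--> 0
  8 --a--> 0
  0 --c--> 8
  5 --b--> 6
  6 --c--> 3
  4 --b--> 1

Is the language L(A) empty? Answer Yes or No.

No

The empty string ε is accepted: the run 0 ends in the accepting state 0.
Since at least one string is accepted, L(A) is not empty.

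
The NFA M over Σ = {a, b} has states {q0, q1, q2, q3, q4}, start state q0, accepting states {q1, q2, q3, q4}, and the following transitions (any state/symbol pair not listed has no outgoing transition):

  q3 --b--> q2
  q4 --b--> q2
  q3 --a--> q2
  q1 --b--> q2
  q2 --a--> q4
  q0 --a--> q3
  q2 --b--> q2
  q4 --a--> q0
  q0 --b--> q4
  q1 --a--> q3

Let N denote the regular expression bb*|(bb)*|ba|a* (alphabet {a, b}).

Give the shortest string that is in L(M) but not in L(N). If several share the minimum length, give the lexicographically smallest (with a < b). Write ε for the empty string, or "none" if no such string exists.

The string ab is accepted by M but not by N.
No shorter string lies in the difference, and ab is the lexicographically first length-2 string in L(M) \ L(N).

ab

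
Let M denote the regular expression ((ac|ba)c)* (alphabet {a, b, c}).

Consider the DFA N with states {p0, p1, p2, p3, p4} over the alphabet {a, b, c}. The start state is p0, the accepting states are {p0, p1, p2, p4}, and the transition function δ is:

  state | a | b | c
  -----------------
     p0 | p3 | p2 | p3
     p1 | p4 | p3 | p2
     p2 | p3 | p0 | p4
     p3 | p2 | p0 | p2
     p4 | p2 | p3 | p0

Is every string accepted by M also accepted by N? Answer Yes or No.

Yes

Converting the expression M to a DFA (subset construction, then merging equivalent states) gives the minimal DFA with states {m0, m1, m2, m3, m4}, start state m0, accepting states {m0} and transitions m0: a→m1, b→m2, c→m3; m1: a→m3, b→m3, c→m4; m2: a→m4, b→m3, c→m3; m3: a→m3, b→m3, c→m3; m4: a→m3, b→m3, c→m0.
Exploring the product automaton M × N from the start pair (m0, p0), following both machines on each input symbol, reaches 15 state pairs: (m0, p0), (m1, p3), (m2, p2), (m3, p3), (m3, p2), (m3, p0), (m4, p2), (m4, p3), (m3, p4), (m0, p4), (m0, p2), (m1, p2), (m2, p3), (m2, p0), (m4, p4).
M accepts in {m0} and N accepts in {p0, p1, p2, p4}. The reachable pairs whose M-component is accepting are (m0, p0), (m0, p4), (m0, p2); in each of them the N-component is accepting too, so the product for L(M) \ L(N) (M-component accepting, N-component rejecting) has no reachable accepting pair and the difference is empty.
Hence every string in L(M) is also in L(N).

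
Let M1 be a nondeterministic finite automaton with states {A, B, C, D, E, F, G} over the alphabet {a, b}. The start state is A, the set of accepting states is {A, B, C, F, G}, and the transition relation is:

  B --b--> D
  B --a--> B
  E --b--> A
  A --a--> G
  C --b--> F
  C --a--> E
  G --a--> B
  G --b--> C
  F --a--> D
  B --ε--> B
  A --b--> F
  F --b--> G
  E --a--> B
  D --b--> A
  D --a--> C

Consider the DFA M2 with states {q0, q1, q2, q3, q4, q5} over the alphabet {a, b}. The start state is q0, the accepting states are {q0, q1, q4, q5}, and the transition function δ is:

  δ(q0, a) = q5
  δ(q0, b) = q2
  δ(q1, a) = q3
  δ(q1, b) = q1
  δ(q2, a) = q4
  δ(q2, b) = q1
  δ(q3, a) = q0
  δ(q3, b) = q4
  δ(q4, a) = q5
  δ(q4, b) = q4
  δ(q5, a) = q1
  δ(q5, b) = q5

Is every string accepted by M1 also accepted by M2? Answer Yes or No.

No

The string b is in L(M1) but not in L(M2).
So L(M1) ⊄ L(M2).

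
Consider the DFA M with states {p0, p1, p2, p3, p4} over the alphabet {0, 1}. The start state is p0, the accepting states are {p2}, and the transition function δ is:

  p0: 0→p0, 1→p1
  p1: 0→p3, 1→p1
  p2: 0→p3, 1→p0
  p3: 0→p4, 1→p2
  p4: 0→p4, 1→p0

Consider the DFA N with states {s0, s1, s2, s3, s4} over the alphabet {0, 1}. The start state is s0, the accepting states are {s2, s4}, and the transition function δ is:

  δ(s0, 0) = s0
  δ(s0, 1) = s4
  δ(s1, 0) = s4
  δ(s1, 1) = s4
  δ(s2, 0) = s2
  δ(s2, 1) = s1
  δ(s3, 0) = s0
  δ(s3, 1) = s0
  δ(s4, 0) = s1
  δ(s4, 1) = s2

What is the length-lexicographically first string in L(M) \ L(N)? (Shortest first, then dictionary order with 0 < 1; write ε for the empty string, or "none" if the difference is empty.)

1101

The string 1101 is accepted by M but not by N.
No shorter string lies in the difference, and 1101 is the lexicographically first length-4 string in L(M) \ L(N).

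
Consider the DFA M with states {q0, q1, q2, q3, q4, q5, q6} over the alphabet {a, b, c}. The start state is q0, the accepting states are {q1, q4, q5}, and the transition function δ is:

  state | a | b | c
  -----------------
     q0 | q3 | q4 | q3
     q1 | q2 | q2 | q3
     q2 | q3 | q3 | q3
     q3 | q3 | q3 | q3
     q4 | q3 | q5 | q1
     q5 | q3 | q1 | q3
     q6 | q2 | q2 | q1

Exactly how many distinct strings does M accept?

The useful subgraph on states {q0, q1, q4, q5} is acyclic, so L(M) is finite; the longest accepting path visits 4 useful states, giving maximum string length 3.
Counting accepting paths from q0 by length: 1 of length 1, 2 of length 2, 1 of length 3. Total 4.

4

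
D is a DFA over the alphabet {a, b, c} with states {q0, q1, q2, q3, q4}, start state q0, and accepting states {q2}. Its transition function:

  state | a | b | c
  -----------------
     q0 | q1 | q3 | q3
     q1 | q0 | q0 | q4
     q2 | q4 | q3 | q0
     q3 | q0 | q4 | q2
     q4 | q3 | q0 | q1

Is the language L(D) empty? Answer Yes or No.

No

The string bc is accepted: the run q0 → q3 → q2 ends in the accepting state q2.
Since at least one string is accepted, L(D) is not empty.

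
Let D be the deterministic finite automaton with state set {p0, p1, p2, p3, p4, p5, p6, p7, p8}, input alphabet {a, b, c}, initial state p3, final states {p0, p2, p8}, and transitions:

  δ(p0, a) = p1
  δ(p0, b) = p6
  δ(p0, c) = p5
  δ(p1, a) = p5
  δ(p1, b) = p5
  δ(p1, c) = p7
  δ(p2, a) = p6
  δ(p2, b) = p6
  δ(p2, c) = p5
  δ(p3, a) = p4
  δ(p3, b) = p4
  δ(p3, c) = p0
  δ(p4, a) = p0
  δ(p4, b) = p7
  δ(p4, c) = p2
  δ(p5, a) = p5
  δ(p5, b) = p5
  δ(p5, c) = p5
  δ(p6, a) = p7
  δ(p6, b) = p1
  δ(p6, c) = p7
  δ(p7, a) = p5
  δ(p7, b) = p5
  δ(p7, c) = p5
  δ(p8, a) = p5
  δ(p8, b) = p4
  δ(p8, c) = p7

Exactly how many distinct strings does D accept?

5

The useful subgraph on states {p0, p2, p3, p4} is acyclic, so L(D) is finite; the longest accepting path visits 3 useful states, giving maximum string length 2.
Counting accepting paths from p3 by length: 1 of length 1, 4 of length 2. Total 5.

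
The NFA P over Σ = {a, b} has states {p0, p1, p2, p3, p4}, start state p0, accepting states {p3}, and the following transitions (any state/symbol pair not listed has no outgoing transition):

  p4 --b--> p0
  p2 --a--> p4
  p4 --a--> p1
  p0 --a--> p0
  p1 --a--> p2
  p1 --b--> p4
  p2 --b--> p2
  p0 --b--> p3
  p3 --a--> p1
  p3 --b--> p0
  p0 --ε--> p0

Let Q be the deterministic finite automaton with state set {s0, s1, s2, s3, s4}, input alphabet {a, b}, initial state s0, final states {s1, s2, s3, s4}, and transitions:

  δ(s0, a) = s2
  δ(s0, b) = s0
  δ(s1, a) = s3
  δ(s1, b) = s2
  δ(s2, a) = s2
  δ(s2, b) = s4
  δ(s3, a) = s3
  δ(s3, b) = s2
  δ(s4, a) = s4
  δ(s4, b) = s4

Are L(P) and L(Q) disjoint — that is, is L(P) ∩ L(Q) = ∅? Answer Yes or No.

No

The string ab is accepted by both P and Q.
Hence L(P) ∩ L(Q) ≠ ∅.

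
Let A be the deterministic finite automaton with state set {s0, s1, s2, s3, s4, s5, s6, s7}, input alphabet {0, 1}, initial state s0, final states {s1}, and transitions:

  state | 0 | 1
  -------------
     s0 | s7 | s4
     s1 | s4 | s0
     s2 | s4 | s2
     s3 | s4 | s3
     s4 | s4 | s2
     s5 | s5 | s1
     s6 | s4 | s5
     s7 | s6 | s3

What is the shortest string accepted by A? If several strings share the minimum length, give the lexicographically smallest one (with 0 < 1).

0011

A breadth-first search from s0 reaches an accepting state first via the path s0 → s7 → s6 → s5 → s1 on input 0011.
No string of length < 4 is accepted (BFS exhausts all shorter strings without reaching an accepting state), and 0011 is the lexicographically least accepting string of length 4.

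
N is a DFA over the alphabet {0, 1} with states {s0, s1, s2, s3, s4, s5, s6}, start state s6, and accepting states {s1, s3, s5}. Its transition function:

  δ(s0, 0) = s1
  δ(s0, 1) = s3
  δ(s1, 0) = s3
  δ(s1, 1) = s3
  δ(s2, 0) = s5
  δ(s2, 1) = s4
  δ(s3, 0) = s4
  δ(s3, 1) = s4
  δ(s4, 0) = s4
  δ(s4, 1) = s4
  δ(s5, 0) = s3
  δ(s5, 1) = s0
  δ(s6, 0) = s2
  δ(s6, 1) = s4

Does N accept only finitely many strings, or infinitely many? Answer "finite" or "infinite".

The useful states (reachable from s6 and able to reach an accepting state) are {s0, s1, s2, s3, s5, s6}.
Restricted to these states the transition graph has no cycle, so every accepting path has bounded length and L is finite.

finite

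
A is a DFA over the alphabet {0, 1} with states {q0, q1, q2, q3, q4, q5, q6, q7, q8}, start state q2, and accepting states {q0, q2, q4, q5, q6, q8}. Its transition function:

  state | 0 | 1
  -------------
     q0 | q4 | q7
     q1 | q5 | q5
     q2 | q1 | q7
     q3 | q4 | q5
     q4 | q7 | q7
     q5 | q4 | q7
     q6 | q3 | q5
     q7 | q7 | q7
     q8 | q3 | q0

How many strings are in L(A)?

5

The useful subgraph on states {q1, q2, q4, q5} is acyclic, so L(A) is finite; the longest accepting path visits 4 useful states, giving maximum string length 3.
Counting accepting paths from q2 by length: 1 of length 0, 2 of length 2, 2 of length 3. Total 5.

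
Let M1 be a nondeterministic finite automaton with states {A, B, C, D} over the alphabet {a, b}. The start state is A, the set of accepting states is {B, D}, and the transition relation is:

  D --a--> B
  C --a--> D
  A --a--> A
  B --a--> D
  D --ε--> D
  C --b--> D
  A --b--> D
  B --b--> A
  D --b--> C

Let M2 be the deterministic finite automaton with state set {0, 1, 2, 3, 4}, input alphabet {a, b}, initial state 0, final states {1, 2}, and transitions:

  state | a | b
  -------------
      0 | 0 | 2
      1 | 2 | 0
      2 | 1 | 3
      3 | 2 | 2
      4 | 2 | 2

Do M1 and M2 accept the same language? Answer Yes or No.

Yes

Exploring the product automaton M1 × M2 from the start pair (A, 0), following both machines on each input symbol, reaches 4 state pairs: (A, 0), (D, 2), (B, 1), (C, 3).
M1 accepts in {B, D} and M2 accepts in {1, 2}. In every reachable pair the two components are either both accepting — (D, 2), (B, 1) — or both non-accepting, so no string is accepted by exactly one of the machines: L(M1) \ L(M2) and L(M2) \ L(M1) are both empty.
Hence every string is accepted by M1 iff it is accepted by M2, and the two languages coincide.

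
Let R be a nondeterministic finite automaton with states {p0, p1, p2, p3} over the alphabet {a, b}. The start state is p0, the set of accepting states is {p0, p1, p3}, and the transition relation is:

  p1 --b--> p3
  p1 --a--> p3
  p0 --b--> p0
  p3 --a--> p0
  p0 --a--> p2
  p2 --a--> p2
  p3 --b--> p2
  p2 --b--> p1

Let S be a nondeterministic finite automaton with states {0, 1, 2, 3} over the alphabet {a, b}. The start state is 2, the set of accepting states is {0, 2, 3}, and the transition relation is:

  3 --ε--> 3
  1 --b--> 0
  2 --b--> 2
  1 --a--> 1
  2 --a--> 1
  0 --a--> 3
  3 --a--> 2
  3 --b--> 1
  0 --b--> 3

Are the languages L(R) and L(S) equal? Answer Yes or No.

Yes

Exploring the product automaton R × S from the start pair (p0, 2), following both machines on each input symbol, reaches 4 state pairs: (p0, 2), (p2, 1), (p1, 0), (p3, 3).
R accepts in {p0, p1, p3} and S accepts in {0, 2, 3}. In every reachable pair the two components are either both accepting — (p0, 2), (p1, 0), (p3, 3) — or both non-accepting, so no string is accepted by exactly one of the machines: L(R) \ L(S) and L(S) \ L(R) are both empty.
Hence every string is accepted by R iff it is accepted by S, and the two languages coincide.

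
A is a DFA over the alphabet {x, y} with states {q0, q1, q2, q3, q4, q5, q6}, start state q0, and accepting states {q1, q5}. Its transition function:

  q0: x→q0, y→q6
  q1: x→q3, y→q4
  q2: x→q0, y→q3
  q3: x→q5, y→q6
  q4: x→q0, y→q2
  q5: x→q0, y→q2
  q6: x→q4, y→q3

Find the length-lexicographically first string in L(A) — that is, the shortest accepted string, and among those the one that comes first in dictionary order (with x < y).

yyx

A breadth-first search from q0 reaches an accepting state first via the path q0 → q6 → q3 → q5 on input yyx.
No string of length < 3 is accepted (BFS exhausts all shorter strings without reaching an accepting state), and yyx is the lexicographically least accepting string of length 3.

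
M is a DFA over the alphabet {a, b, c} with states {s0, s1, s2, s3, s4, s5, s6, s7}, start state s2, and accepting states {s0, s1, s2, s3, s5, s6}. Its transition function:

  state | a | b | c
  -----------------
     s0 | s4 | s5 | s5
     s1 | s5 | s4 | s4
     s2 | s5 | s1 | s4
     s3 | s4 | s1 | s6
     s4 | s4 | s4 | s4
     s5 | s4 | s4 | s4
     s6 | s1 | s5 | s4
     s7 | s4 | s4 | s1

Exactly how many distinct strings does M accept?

4

The useful subgraph on states {s1, s2, s5} is acyclic, so L(M) is finite; the longest accepting path visits 3 useful states, giving maximum string length 2.
Counting accepting paths from s2 by length: 1 of length 0, 2 of length 1, 1 of length 2. Total 4.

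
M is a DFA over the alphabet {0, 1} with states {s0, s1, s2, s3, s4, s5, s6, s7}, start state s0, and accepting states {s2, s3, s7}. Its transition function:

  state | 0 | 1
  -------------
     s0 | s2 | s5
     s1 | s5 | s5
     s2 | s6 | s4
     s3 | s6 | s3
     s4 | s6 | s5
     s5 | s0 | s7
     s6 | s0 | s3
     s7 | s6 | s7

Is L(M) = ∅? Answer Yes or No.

The string 0 is accepted: the run s0 → s2 ends in the accepting state s2.
Since at least one string is accepted, L(M) is not empty.

No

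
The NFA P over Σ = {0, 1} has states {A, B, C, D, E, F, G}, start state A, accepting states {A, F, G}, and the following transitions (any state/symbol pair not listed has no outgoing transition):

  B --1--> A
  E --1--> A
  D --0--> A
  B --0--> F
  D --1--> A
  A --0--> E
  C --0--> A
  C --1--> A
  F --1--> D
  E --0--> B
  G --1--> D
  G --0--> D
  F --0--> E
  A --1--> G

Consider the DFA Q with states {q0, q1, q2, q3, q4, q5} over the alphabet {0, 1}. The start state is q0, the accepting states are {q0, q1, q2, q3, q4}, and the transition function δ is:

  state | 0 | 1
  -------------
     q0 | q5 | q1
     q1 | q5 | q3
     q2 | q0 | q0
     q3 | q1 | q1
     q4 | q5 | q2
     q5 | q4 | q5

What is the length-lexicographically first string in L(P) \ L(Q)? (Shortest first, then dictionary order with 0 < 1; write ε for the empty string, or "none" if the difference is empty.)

01

The string 01 is accepted by P but not by Q.
No shorter string lies in the difference, and 01 is the lexicographically first length-2 string in L(P) \ L(Q).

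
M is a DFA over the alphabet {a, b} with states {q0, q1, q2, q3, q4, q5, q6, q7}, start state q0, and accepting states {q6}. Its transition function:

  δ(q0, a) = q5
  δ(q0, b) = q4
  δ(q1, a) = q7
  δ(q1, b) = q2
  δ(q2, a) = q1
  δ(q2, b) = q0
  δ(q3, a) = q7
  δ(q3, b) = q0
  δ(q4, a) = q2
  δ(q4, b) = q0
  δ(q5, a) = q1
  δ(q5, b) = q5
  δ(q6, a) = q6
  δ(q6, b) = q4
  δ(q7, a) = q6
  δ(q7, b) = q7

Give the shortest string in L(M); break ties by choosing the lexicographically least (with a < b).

aaaa

A breadth-first search from q0 reaches an accepting state first via the path q0 → q5 → q1 → q7 → q6 on input aaaa.
No string of length < 4 is accepted (BFS exhausts all shorter strings without reaching an accepting state), and aaaa is the lexicographically least accepting string of length 4.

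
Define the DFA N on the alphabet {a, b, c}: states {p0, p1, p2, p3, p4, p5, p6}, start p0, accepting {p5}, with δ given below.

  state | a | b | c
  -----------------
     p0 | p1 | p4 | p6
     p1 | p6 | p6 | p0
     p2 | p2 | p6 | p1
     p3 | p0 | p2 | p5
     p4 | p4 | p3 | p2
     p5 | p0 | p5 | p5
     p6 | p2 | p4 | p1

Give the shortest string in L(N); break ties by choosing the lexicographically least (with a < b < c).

bbc

A breadth-first search from p0 reaches an accepting state first via the path p0 → p4 → p3 → p5 on input bbc.
No string of length < 3 is accepted (BFS exhausts all shorter strings without reaching an accepting state), and bbc is the lexicographically least accepting string of length 3.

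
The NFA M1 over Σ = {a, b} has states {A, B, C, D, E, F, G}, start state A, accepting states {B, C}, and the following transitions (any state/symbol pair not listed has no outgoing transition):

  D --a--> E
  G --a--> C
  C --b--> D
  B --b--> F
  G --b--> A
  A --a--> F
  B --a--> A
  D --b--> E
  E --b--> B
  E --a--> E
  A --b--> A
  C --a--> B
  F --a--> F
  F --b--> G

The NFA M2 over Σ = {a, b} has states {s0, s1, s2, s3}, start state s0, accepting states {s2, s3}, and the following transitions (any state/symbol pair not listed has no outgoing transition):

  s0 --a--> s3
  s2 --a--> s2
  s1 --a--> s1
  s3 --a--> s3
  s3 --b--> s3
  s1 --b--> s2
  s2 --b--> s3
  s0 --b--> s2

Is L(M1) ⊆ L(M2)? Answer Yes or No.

Yes

Exploring the product automaton M1 × M2 from the start pair (A, s0), following both machines on each input symbol, reaches 10 state pairs: (A, s0), (F, s3), (A, s2), (G, s3), (F, s2), (A, s3), (C, s3), (B, s3), (D, s3), (E, s3).
M1 accepts in {B, C} and M2 accepts in {s2, s3}. The reachable pairs whose M1-component is accepting are (C, s3), (B, s3); in each of them the M2-component is accepting too, so the product for L(M1) \ L(M2) (M1-component accepting, M2-component rejecting) has no reachable accepting pair and the difference is empty.
Hence every string in L(M1) is also in L(M2).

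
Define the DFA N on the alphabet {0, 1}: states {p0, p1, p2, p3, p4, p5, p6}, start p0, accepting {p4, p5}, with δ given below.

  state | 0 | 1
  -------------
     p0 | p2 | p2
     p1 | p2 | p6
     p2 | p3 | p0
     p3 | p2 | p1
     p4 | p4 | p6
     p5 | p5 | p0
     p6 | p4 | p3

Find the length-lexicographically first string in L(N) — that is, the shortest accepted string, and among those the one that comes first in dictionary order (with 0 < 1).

A breadth-first search from p0 reaches an accepting state first via the path p0 → p2 → p3 → p1 → p6 → p4 on input 00110.
No string of length < 5 is accepted (BFS exhausts all shorter strings without reaching an accepting state), and 00110 is the lexicographically least accepting string of length 5.

00110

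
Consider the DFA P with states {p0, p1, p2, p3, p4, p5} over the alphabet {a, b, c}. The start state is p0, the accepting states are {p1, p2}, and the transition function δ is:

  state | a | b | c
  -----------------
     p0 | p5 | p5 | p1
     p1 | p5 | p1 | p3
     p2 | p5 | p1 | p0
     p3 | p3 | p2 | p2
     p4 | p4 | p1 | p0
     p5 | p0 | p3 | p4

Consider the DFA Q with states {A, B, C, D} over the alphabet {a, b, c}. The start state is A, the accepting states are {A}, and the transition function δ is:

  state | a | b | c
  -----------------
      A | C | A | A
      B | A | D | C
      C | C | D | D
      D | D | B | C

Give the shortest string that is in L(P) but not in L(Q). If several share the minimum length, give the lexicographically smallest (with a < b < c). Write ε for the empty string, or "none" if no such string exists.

The string aac is accepted by P but not by Q.
No shorter string lies in the difference, and aac is the lexicographically first length-3 string in L(P) \ L(Q).

aac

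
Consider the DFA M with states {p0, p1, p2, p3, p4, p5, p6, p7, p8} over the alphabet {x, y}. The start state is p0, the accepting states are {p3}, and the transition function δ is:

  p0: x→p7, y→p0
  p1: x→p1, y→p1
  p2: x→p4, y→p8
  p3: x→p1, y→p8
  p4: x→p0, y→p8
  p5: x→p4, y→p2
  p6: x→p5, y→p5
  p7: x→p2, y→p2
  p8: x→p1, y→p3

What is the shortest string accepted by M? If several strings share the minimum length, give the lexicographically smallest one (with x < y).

A breadth-first search from p0 reaches an accepting state first via the path p0 → p7 → p2 → p8 → p3 on input xxyy.
No string of length < 4 is accepted (BFS exhausts all shorter strings without reaching an accepting state), and xxyy is the lexicographically least accepting string of length 4.

xxyy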